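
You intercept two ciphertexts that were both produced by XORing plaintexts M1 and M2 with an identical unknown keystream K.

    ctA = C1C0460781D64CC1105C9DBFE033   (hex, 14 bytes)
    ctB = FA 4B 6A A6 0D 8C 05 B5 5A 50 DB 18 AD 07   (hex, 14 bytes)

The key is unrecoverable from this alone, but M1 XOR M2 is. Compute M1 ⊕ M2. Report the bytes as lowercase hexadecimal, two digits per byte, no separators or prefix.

ctA ⊕ ctB = (M1 ⊕ K) ⊕ (M2 ⊕ K) = M1 ⊕ M2 — the shared key cancels under XOR.
c1 ^ fa = 3b
c0 ^ 4b = 8b
46 ^ 6a = 2c
07 ^ a6 = a1
81 ^ 0d = 8c
d6 ^ 8c = 5a
4c ^ 05 = 49
c1 ^ b5 = 74
10 ^ 5a = 4a
5c ^ 50 = 0c
9d ^ db = 46
bf ^ 18 = a7
e0 ^ ad = 4d
33 ^ 07 = 34

3b8b2ca18c5a49744a0c46a74d34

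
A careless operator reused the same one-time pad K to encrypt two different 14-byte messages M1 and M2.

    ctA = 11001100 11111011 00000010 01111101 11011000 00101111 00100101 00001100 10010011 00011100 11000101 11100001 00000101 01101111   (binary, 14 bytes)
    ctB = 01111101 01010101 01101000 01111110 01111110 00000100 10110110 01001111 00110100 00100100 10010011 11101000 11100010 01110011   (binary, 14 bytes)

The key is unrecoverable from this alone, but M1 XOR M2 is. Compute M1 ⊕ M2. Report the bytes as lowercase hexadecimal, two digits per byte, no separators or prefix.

ctA ⊕ ctB = (M1 ⊕ K) ⊕ (M2 ⊕ K) = M1 ⊕ M2 — the shared key cancels under XOR.
cc ^ 7d = b1
fb ^ 55 = ae
02 ^ 68 = 6a
7d ^ 7e = 03
d8 ^ 7e = a6
2f ^ 04 = 2b
25 ^ b6 = 93
0c ^ 4f = 43
93 ^ 34 = a7
1c ^ 24 = 38
c5 ^ 93 = 56
e1 ^ e8 = 09
05 ^ e2 = e7
6f ^ 73 = 1c

b1ae6a03a62b9343a7385609e71c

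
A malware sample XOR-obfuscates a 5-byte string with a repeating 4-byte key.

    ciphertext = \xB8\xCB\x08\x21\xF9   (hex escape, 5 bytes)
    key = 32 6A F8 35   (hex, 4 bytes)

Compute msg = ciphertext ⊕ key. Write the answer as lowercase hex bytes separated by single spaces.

8a a1 f0 14 cb

The 4-byte key repeats, so the effective keystream is 32 6a f8 35 32.
byte 0: b8 XOR 32 = 8a
byte 1: cb XOR 6a = a1
byte 2: 08 XOR f8 = f0
byte 3: 21 XOR 35 = 14
byte 4: f9 XOR 32 = cb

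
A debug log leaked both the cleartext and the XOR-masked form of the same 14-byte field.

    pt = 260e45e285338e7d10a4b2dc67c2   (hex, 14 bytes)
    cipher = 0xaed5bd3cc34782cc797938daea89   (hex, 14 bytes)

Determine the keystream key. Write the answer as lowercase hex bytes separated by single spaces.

88 db f8 de 46 74 0c b1 69 dd 8a 06 8d 4b

Since cipher = pt ⊕ key, XORing both sides with pt gives key = pt ⊕ cipher.
26 ⊕ ae = 88
0e ⊕ d5 = db
45 ⊕ bd = f8
e2 ⊕ 3c = de
85 ⊕ c3 = 46
33 ⊕ 47 = 74
8e ⊕ 82 = 0c
7d ⊕ cc = b1
10 ⊕ 79 = 69
a4 ⊕ 79 = dd
b2 ⊕ 38 = 8a
dc ⊕ da = 06
67 ⊕ ea = 8d
c2 ⊕ 89 = 4b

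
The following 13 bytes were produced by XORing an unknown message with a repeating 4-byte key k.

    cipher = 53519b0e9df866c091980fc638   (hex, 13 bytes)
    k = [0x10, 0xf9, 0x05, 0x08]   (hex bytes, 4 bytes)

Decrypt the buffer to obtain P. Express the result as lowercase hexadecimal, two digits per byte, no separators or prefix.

43a89e068d0163c881610ace28

The 4-byte key repeats, so the effective keystream is 10 f9 05 08 10 f9 05 08 10 f9 05 08 10.
byte 0: 53 ^ 10 = 43
byte 1: 51 ^ f9 = a8
byte 2: 9b ^ 05 = 9e
byte 3: 0e ^ 08 = 06
byte 4: 9d ^ 10 = 8d
byte 5: f8 ^ f9 = 01
byte 6: 66 ^ 05 = 63
byte 7: c0 ^ 08 = c8
byte 8: 91 ^ 10 = 81
byte 9: 98 ^ f9 = 61
byte 10: 0f ^ 05 = 0a
byte 11: c6 ^ 08 = ce
byte 12: 38 ^ 10 = 28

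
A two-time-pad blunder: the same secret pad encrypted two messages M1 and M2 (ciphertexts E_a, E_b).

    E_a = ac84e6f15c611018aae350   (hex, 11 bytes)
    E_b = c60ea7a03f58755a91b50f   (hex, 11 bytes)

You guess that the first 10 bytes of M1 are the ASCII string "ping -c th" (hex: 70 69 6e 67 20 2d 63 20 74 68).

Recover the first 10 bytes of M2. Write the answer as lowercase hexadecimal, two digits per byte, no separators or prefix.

First, E_a ⊕ E_b = (M1 ⊕ K) ⊕ (M2 ⊕ K) = M1 ⊕ M2, so the key drops out. Then M2 = (M1 ⊕ M2) ⊕ M1 over the first 10 bytes.
byte 0: (ac XOR c6) XOR 70 = 6a XOR 70 = 1a
byte 1: (84 XOR 0e) XOR 69 = 8a XOR 69 = e3
byte 2: (e6 XOR a7) XOR 6e = 41 XOR 6e = 2f
byte 3: (f1 XOR a0) XOR 67 = 51 XOR 67 = 36
byte 4: (5c XOR 3f) XOR 20 = 63 XOR 20 = 43
byte 5: (61 XOR 58) XOR 2d = 39 XOR 2d = 14
byte 6: (10 XOR 75) XOR 63 = 65 XOR 63 = 06
byte 7: (18 XOR 5a) XOR 20 = 42 XOR 20 = 62
byte 8: (aa XOR 91) XOR 74 = 3b XOR 74 = 4f
byte 9: (e3 XOR b5) XOR 68 = 56 XOR 68 = 3e

1ae32f36431406624f3e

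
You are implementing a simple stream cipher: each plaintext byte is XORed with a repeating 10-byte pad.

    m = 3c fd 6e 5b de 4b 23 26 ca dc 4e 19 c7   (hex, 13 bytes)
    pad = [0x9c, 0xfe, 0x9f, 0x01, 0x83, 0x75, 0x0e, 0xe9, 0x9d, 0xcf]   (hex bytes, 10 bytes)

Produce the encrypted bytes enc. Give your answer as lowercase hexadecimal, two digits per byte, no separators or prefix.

a003f15a5d3e2dcf5713d2e758

The 10-byte key repeats, so the effective keystream is 9c fe 9f 01 83 75 0e e9 9d cf 9c fe 9f.
byte 0: 3c ⊕ 9c = a0
byte 1: fd ⊕ fe = 03
byte 2: 6e ⊕ 9f = f1
byte 3: 5b ⊕ 01 = 5a
byte 4: de ⊕ 83 = 5d
byte 5: 4b ⊕ 75 = 3e
byte 6: 23 ⊕ 0e = 2d
byte 7: 26 ⊕ e9 = cf
byte 8: ca ⊕ 9d = 57
byte 9: dc ⊕ cf = 13
byte 10: 4e ⊕ 9c = d2
byte 11: 19 ⊕ fe = e7
byte 12: c7 ⊕ 9f = 58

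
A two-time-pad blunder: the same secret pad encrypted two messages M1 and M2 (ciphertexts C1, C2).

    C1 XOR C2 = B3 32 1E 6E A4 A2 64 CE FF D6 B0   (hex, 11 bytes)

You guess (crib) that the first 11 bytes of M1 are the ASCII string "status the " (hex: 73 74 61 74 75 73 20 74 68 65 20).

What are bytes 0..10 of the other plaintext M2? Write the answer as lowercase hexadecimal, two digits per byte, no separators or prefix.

Since C1 ⊕ C2 = M1 ⊕ M2, XORing with the guessed M1 bytes yields the corresponding M2 bytes: M2 = (C1 ⊕ C2) ⊕ M1.
byte 0: b3 ^ 73 = c0
byte 1: 32 ^ 74 = 46
byte 2: 1e ^ 61 = 7f
byte 3: 6e ^ 74 = 1a
byte 4: a4 ^ 75 = d1
byte 5: a2 ^ 73 = d1
byte 6: 64 ^ 20 = 44
byte 7: ce ^ 74 = ba
byte 8: ff ^ 68 = 97
byte 9: d6 ^ 65 = b3
byte 10: b0 ^ 20 = 90

c0467f1ad1d144ba97b390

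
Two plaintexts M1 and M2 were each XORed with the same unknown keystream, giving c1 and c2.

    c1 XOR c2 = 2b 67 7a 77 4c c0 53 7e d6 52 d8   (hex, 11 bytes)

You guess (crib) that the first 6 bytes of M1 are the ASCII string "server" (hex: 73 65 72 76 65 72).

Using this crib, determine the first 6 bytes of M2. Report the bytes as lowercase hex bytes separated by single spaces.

Since c1 ⊕ c2 = M1 ⊕ M2, XORing with the guessed M1 bytes yields the corresponding M2 bytes: M2 = (c1 ⊕ c2) ⊕ M1.
byte 0: 2b xor 73 = 58
byte 1: 67 xor 65 = 02
byte 2: 7a xor 72 = 08
byte 3: 77 xor 76 = 01
byte 4: 4c xor 65 = 29
byte 5: c0 xor 72 = b2

58 02 08 01 29 b2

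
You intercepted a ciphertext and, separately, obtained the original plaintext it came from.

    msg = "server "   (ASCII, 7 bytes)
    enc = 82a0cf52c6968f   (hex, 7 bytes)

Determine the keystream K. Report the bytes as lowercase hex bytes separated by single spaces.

f1 c5 bd 24 a3 e4 af

Since enc = msg ⊕ K, XORing both sides with msg gives K = msg ⊕ enc.
01110011 ⊕ 10000010 = 11110001
01100101 ⊕ 10100000 = 11000101
01110010 ⊕ 11001111 = 10111101
01110110 ⊕ 01010010 = 00100100
01100101 ⊕ 11000110 = 10100011
01110010 ⊕ 10010110 = 11100100
00100000 ⊕ 10001111 = 10101111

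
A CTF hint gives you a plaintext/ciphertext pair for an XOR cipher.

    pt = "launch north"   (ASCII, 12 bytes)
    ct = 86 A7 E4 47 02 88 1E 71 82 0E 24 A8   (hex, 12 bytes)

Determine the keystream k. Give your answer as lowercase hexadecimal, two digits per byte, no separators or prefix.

Since ct = pt ⊕ k, XORing both sides with pt gives k = pt ⊕ ct.
6c ⊕ 86 = ea
61 ⊕ a7 = c6
75 ⊕ e4 = 91
6e ⊕ 47 = 29
63 ⊕ 02 = 61
68 ⊕ 88 = e0
20 ⊕ 1e = 3e
6e ⊕ 71 = 1f
6f ⊕ 82 = ed
72 ⊕ 0e = 7c
74 ⊕ 24 = 50
68 ⊕ a8 = c0

eac6912961e03e1fed7c50c0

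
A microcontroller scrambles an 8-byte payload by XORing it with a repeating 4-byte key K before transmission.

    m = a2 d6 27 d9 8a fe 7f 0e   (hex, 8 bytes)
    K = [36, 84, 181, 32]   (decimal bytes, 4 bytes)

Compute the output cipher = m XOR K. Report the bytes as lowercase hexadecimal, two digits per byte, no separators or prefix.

The 4-byte key repeats, so the effective keystream is 24 54 b5 20 24 54 b5 20.
byte 0: a2 ^ 24 = 86
byte 1: d6 ^ 54 = 82
byte 2: 27 ^ b5 = 92
byte 3: d9 ^ 20 = f9
byte 4: 8a ^ 24 = ae
byte 5: fe ^ 54 = aa
byte 6: 7f ^ b5 = ca
byte 7: 0e ^ 20 = 2e

868292f9aeaaca2e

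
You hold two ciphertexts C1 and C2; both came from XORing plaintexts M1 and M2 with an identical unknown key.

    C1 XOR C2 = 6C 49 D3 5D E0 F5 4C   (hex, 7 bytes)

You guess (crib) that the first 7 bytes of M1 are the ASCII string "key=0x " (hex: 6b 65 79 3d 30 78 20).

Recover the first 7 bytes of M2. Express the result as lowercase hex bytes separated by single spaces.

Since C1 ⊕ C2 = M1 ⊕ M2, XORing with the guessed M1 bytes yields the corresponding M2 bytes: M2 = (C1 ⊕ C2) ⊕ M1.
108 ⊕ 107 =   7
 73 ⊕ 101 =  44
211 ⊕ 121 = 170
 93 ⊕  61 =  96
224 ⊕  48 = 208
245 ⊕ 120 = 141
 76 ⊕  32 = 108

07 2c aa 60 d0 8d 6c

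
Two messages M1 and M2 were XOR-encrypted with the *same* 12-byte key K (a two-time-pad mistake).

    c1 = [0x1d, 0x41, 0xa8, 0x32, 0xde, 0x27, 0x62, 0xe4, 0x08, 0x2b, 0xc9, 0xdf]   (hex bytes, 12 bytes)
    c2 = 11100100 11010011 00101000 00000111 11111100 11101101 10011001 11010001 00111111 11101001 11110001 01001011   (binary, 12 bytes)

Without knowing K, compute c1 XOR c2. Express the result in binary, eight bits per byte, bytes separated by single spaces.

c1 ⊕ c2 = (M1 ⊕ K) ⊕ (M2 ⊕ K) = M1 ⊕ M2 — the shared key cancels under XOR.
1d ⊕ e4 = f9
41 ⊕ d3 = 92
a8 ⊕ 28 = 80
32 ⊕ 07 = 35
de ⊕ fc = 22
27 ⊕ ed = ca
62 ⊕ 99 = fb
e4 ⊕ d1 = 35
08 ⊕ 3f = 37
2b ⊕ e9 = c2
c9 ⊕ f1 = 38
df ⊕ 4b = 94

11111001 10010010 10000000 00110101 00100010 11001010 11111011 00110101 00110111 11000010 00111000 10010100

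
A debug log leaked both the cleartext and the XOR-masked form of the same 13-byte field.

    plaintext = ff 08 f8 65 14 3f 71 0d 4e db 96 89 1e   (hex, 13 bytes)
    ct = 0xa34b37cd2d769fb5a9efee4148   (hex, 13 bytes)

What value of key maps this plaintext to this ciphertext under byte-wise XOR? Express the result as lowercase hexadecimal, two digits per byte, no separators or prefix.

5c43cfa83949eeb8e73478c856

Since ct = plaintext ⊕ key, XORing both sides with plaintext gives key = plaintext ⊕ ct.
ff XOR a3 = 5c
08 XOR 4b = 43
f8 XOR 37 = cf
65 XOR cd = a8
14 XOR 2d = 39
3f XOR 76 = 49
71 XOR 9f = ee
0d XOR b5 = b8
4e XOR a9 = e7
db XOR ef = 34
96 XOR ee = 78
89 XOR 41 = c8
1e XOR 48 = 56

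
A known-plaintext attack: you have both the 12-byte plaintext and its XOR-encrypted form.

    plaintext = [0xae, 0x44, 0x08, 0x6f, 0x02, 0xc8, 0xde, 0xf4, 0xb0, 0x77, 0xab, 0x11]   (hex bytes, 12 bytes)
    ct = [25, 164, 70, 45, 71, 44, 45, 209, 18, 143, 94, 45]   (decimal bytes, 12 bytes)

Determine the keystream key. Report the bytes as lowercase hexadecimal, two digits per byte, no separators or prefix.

b7e04e4245e4f325a2f8f53c

Since ct = plaintext ⊕ key, XORing both sides with plaintext gives key = plaintext ⊕ ct.
ae ^ 19 = b7
44 ^ a4 = e0
08 ^ 46 = 4e
6f ^ 2d = 42
02 ^ 47 = 45
c8 ^ 2c = e4
de ^ 2d = f3
f4 ^ d1 = 25
b0 ^ 12 = a2
77 ^ 8f = f8
ab ^ 5e = f5
11 ^ 2d = 3c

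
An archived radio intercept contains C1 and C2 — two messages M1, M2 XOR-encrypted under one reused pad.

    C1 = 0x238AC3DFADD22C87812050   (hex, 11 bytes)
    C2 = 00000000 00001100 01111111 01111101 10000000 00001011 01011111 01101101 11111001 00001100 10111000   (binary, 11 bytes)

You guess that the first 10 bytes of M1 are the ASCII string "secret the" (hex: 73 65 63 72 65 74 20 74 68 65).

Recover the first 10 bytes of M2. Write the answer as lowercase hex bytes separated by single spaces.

50 e3 df d0 48 ad 53 9e 10 49

First, C1 ⊕ C2 = (M1 ⊕ K) ⊕ (M2 ⊕ K) = M1 ⊕ M2, so the key drops out. Then M2 = (M1 ⊕ M2) ⊕ M1 over the first 10 bytes.
byte 0: (23 ^ 00) ^ 73 = 23 ^ 73 = 50
byte 1: (8a ^ 0c) ^ 65 = 86 ^ 65 = e3
byte 2: (c3 ^ 7f) ^ 63 = bc ^ 63 = df
byte 3: (df ^ 7d) ^ 72 = a2 ^ 72 = d0
byte 4: (ad ^ 80) ^ 65 = 2d ^ 65 = 48
byte 5: (d2 ^ 0b) ^ 74 = d9 ^ 74 = ad
byte 6: (2c ^ 5f) ^ 20 = 73 ^ 20 = 53
byte 7: (87 ^ 6d) ^ 74 = ea ^ 74 = 9e
byte 8: (81 ^ f9) ^ 68 = 78 ^ 68 = 10
byte 9: (20 ^ 0c) ^ 65 = 2c ^ 65 = 49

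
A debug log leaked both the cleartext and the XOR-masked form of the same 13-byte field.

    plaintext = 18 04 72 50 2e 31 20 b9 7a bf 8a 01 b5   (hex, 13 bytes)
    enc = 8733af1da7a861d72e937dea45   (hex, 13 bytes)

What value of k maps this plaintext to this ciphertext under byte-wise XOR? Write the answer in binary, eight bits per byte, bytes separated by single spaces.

10011111 00110111 11011101 01001101 10001001 10011001 01000001 01101110 01010100 00101100 11110111 11101011 11110000

Since enc = plaintext ⊕ k, XORing both sides with plaintext gives k = plaintext ⊕ enc.
18 xor 87 = 9f
04 xor 33 = 37
72 xor af = dd
50 xor 1d = 4d
2e xor a7 = 89
31 xor a8 = 99
20 xor 61 = 41
b9 xor d7 = 6e
7a xor 2e = 54
bf xor 93 = 2c
8a xor 7d = f7
01 xor ea = eb
b5 xor 45 = f0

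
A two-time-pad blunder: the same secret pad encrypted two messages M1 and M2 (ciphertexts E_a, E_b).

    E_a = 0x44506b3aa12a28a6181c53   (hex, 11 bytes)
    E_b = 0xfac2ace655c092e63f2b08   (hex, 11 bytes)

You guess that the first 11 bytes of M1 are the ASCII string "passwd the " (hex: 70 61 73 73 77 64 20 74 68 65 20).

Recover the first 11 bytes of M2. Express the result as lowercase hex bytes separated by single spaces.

ce f3 b4 af 83 8e 9a 34 4f 52 7b

First, E_a ⊕ E_b = (M1 ⊕ K) ⊕ (M2 ⊕ K) = M1 ⊕ M2, so the key drops out. Then M2 = (M1 ⊕ M2) ⊕ M1 over the first 11 bytes.
byte 0: (44 xor fa) xor 70 = be xor 70 = ce
byte 1: (50 xor c2) xor 61 = 92 xor 61 = f3
byte 2: (6b xor ac) xor 73 = c7 xor 73 = b4
byte 3: (3a xor e6) xor 73 = dc xor 73 = af
byte 4: (a1 xor 55) xor 77 = f4 xor 77 = 83
byte 5: (2a xor c0) xor 64 = ea xor 64 = 8e
byte 6: (28 xor 92) xor 20 = ba xor 20 = 9a
byte 7: (a6 xor e6) xor 74 = 40 xor 74 = 34
byte 8: (18 xor 3f) xor 68 = 27 xor 68 = 4f
byte 9: (1c xor 2b) xor 65 = 37 xor 65 = 52
byte 10: (53 xor 08) xor 20 = 5b xor 20 = 7b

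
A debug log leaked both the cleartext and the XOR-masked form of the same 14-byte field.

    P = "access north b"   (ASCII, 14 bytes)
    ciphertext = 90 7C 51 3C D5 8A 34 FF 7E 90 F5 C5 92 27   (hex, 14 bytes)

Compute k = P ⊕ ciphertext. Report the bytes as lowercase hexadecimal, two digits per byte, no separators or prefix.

Since ciphertext = P ⊕ k, XORing both sides with P gives k = P ⊕ ciphertext.
byte 0: 01100001 ⊕ 10010000 = 11110001
byte 1: 01100011 ⊕ 01111100 = 00011111
byte 2: 01100011 ⊕ 01010001 = 00110010
byte 3: 01100101 ⊕ 00111100 = 01011001
byte 4: 01110011 ⊕ 11010101 = 10100110
byte 5: 01110011 ⊕ 10001010 = 11111001
byte 6: 00100000 ⊕ 00110100 = 00010100
byte 7: 01101110 ⊕ 11111111 = 10010001
byte 8: 01101111 ⊕ 01111110 = 00010001
byte 9: 01110010 ⊕ 10010000 = 11100010
byte 10: 01110100 ⊕ 11110101 = 10000001
byte 11: 01101000 ⊕ 11000101 = 10101101
byte 12: 00100000 ⊕ 10010010 = 10110010
byte 13: 01100010 ⊕ 00100111 = 01000101

f11f3259a6f9149111e281adb245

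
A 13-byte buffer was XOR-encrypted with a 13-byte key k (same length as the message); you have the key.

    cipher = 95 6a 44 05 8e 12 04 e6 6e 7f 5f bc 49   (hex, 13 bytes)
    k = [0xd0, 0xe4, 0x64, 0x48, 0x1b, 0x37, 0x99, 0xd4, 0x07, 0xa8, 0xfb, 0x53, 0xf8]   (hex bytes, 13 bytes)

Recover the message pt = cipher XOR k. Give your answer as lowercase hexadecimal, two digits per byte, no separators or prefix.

458e204d95259d3269d7a4efb1

XOR is its own inverse, so applying the key byte-wise gives the result directly.
byte 0: 10010101 xor 11010000 = 01000101
byte 1: 01101010 xor 11100100 = 10001110
byte 2: 01000100 xor 01100100 = 00100000
byte 3: 00000101 xor 01001000 = 01001101
byte 4: 10001110 xor 00011011 = 10010101
byte 5: 00010010 xor 00110111 = 00100101
byte 6: 00000100 xor 10011001 = 10011101
byte 7: 11100110 xor 11010100 = 00110010
byte 8: 01101110 xor 00000111 = 01101001
byte 9: 01111111 xor 10101000 = 11010111
byte 10: 01011111 xor 11111011 = 10100100
byte 11: 10111100 xor 01010011 = 11101111
byte 12: 01001001 xor 11111000 = 10110001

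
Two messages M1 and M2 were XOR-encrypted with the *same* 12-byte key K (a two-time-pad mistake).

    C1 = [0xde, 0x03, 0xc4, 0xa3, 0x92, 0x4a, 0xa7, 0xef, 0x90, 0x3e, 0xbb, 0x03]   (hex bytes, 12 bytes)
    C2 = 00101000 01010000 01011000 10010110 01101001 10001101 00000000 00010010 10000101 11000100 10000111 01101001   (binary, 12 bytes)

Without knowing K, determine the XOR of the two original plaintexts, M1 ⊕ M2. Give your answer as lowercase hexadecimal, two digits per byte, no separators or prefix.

C1 ⊕ C2 = (M1 ⊕ K) ⊕ (M2 ⊕ K) = M1 ⊕ M2 — the shared key cancels under XOR.
de XOR 28 = f6
03 XOR 50 = 53
c4 XOR 58 = 9c
a3 XOR 96 = 35
92 XOR 69 = fb
4a XOR 8d = c7
a7 XOR 00 = a7
ef XOR 12 = fd
90 XOR 85 = 15
3e XOR c4 = fa
bb XOR 87 = 3c
03 XOR 69 = 6a

f6539c35fbc7a7fd15fa3c6a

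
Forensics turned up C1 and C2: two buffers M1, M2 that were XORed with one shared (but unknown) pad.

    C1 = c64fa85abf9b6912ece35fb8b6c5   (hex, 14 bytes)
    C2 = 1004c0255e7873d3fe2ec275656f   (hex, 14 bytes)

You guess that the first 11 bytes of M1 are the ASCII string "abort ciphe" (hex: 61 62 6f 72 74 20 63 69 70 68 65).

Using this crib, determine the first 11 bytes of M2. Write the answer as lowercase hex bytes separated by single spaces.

First, C1 ⊕ C2 = (M1 ⊕ K) ⊕ (M2 ⊕ K) = M1 ⊕ M2, so the key drops out. Then M2 = (M1 ⊕ M2) ⊕ M1 over the first 11 bytes.
byte 0: (c6 XOR 10) XOR 61 = d6 XOR 61 = b7
byte 1: (4f XOR 04) XOR 62 = 4b XOR 62 = 29
byte 2: (a8 XOR c0) XOR 6f = 68 XOR 6f = 07
byte 3: (5a XOR 25) XOR 72 = 7f XOR 72 = 0d
byte 4: (bf XOR 5e) XOR 74 = e1 XOR 74 = 95
byte 5: (9b XOR 78) XOR 20 = e3 XOR 20 = c3
byte 6: (69 XOR 73) XOR 63 = 1a XOR 63 = 79
byte 7: (12 XOR d3) XOR 69 = c1 XOR 69 = a8
byte 8: (ec XOR fe) XOR 70 = 12 XOR 70 = 62
byte 9: (e3 XOR 2e) XOR 68 = cd XOR 68 = a5
byte 10: (5f XOR c2) XOR 65 = 9d XOR 65 = f8

b7 29 07 0d 95 c3 79 a8 62 a5 f8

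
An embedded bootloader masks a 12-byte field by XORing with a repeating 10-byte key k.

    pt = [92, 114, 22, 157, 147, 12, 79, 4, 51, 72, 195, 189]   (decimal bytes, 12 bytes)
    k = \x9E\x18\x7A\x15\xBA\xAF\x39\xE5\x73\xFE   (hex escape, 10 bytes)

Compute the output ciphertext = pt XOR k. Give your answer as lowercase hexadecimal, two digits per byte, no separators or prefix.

The 10-byte key repeats, so the effective keystream is 9e 18 7a 15 ba af 39 e5 73 fe 9e 18.
byte 0: 5c XOR 9e = c2
byte 1: 72 XOR 18 = 6a
byte 2: 16 XOR 7a = 6c
byte 3: 9d XOR 15 = 88
byte 4: 93 XOR ba = 29
byte 5: 0c XOR af = a3
byte 6: 4f XOR 39 = 76
byte 7: 04 XOR e5 = e1
byte 8: 33 XOR 73 = 40
byte 9: 48 XOR fe = b6
byte 10: c3 XOR 9e = 5d
byte 11: bd XOR 18 = a5

c26a6c8829a376e140b65da5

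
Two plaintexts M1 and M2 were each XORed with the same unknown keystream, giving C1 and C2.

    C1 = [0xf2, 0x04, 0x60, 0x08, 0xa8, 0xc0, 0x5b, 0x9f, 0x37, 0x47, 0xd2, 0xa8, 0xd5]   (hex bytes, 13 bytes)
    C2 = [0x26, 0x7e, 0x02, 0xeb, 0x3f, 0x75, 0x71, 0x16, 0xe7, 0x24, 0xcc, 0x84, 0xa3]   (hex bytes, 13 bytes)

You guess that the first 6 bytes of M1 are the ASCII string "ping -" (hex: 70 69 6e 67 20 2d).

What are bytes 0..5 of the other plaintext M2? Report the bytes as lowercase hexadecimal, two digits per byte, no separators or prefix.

First, C1 ⊕ C2 = (M1 ⊕ K) ⊕ (M2 ⊕ K) = M1 ⊕ M2, so the key drops out. Then M2 = (M1 ⊕ M2) ⊕ M1 over the first 6 bytes.
byte 0: (f2 ^ 26) ^ 70 = d4 ^ 70 = a4
byte 1: (04 ^ 7e) ^ 69 = 7a ^ 69 = 13
byte 2: (60 ^ 02) ^ 6e = 62 ^ 6e = 0c
byte 3: (08 ^ eb) ^ 67 = e3 ^ 67 = 84
byte 4: (a8 ^ 3f) ^ 20 = 97 ^ 20 = b7
byte 5: (c0 ^ 75) ^ 2d = b5 ^ 2d = 98

a4130c84b798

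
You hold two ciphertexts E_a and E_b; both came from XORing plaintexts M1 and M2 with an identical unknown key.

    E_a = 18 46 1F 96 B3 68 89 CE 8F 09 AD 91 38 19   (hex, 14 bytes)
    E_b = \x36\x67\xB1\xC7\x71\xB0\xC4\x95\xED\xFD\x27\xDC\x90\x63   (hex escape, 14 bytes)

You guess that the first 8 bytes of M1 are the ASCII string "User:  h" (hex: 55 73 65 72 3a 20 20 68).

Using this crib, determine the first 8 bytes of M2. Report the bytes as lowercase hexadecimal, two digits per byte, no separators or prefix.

First, E_a ⊕ E_b = (M1 ⊕ K) ⊕ (M2 ⊕ K) = M1 ⊕ M2, so the key drops out. Then M2 = (M1 ⊕ M2) ⊕ M1 over the first 8 bytes.
byte 0: (18 XOR 36) XOR 55 = 2e XOR 55 = 7b
byte 1: (46 XOR 67) XOR 73 = 21 XOR 73 = 52
byte 2: (1f XOR b1) XOR 65 = ae XOR 65 = cb
byte 3: (96 XOR c7) XOR 72 = 51 XOR 72 = 23
byte 4: (b3 XOR 71) XOR 3a = c2 XOR 3a = f8
byte 5: (68 XOR b0) XOR 20 = d8 XOR 20 = f8
byte 6: (89 XOR c4) XOR 20 = 4d XOR 20 = 6d
byte 7: (ce XOR 95) XOR 68 = 5b XOR 68 = 33

7b52cb23f8f86d33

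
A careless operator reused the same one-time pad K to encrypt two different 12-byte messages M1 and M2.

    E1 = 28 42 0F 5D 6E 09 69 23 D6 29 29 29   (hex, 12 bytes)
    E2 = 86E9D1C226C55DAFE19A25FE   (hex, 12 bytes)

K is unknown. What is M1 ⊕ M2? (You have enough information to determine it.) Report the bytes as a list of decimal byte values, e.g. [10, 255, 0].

[174, 171, 222, 159, 72, 204, 52, 140, 55, 179, 12, 215]

E1 ⊕ E2 = (M1 ⊕ K) ⊕ (M2 ⊕ K) = M1 ⊕ M2 — the shared key cancels under XOR.
byte 0: 28 ⊕ 86 = ae
byte 1: 42 ⊕ e9 = ab
byte 2: 0f ⊕ d1 = de
byte 3: 5d ⊕ c2 = 9f
byte 4: 6e ⊕ 26 = 48
byte 5: 09 ⊕ c5 = cc
byte 6: 69 ⊕ 5d = 34
byte 7: 23 ⊕ af = 8c
byte 8: d6 ⊕ e1 = 37
byte 9: 29 ⊕ 9a = b3
byte 10: 29 ⊕ 25 = 0c
byte 11: 29 ⊕ fe = d7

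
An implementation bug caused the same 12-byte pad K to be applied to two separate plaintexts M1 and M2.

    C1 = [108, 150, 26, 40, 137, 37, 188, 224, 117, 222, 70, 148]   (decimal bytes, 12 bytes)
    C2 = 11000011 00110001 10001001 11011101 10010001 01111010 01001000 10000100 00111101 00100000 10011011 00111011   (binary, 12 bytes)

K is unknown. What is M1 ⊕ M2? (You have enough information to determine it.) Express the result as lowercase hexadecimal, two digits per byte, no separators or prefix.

C1 ⊕ C2 = (M1 ⊕ K) ⊕ (M2 ⊕ K) = M1 ⊕ M2 — the shared key cancels under XOR.
byte 0: 6c XOR c3 = af
byte 1: 96 XOR 31 = a7
byte 2: 1a XOR 89 = 93
byte 3: 28 XOR dd = f5
byte 4: 89 XOR 91 = 18
byte 5: 25 XOR 7a = 5f
byte 6: bc XOR 48 = f4
byte 7: e0 XOR 84 = 64
byte 8: 75 XOR 3d = 48
byte 9: de XOR 20 = fe
byte 10: 46 XOR 9b = dd
byte 11: 94 XOR 3b = af

afa793f5185ff46448feddaf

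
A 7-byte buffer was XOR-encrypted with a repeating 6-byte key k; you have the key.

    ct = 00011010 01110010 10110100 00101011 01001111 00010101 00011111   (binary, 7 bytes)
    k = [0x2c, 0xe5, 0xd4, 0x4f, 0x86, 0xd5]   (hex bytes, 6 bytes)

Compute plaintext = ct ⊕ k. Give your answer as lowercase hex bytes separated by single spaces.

36 97 60 64 c9 c0 33

The 6-byte key repeats, so the effective keystream is 2c e5 d4 4f 86 d5 2c.
byte 0: 00011010 XOR 00101100 = 00110110
byte 1: 01110010 XOR 11100101 = 10010111
byte 2: 10110100 XOR 11010100 = 01100000
byte 3: 00101011 XOR 01001111 = 01100100
byte 4: 01001111 XOR 10000110 = 11001001
byte 5: 00010101 XOR 11010101 = 11000000
byte 6: 00011111 XOR 00101100 = 00110011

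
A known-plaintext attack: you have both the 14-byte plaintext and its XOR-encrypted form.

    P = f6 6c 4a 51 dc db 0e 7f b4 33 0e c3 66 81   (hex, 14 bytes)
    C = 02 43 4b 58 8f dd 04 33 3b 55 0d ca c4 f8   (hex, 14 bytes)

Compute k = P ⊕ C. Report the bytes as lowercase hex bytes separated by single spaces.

Since C = P ⊕ k, XORing both sides with P gives k = P ⊕ C.
246 ^   2 = 244
108 ^  67 =  47
 74 ^  75 =   1
 81 ^  88 =   9
220 ^ 143 =  83
219 ^ 221 =   6
 14 ^   4 =  10
127 ^  51 =  76
180 ^  59 = 143
 51 ^  85 = 102
 14 ^  13 =   3
195 ^ 202 =   9
102 ^ 196 = 162
129 ^ 248 = 121

f4 2f 01 09 53 06 0a 4c 8f 66 03 09 a2 79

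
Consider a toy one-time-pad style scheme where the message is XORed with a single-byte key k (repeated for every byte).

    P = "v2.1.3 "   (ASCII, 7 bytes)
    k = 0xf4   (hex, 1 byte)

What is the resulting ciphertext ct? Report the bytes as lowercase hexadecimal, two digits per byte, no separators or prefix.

The 1-byte key repeats, so the effective keystream is f4 f4 f4 f4 f4 f4 f4.
byte 0: 01110110 ^ 11110100 = 10000010
byte 1: 00110010 ^ 11110100 = 11000110
byte 2: 00101110 ^ 11110100 = 11011010
byte 3: 00110001 ^ 11110100 = 11000101
byte 4: 00101110 ^ 11110100 = 11011010
byte 5: 00110011 ^ 11110100 = 11000111
byte 6: 00100000 ^ 11110100 = 11010100

82c6dac5dac7d4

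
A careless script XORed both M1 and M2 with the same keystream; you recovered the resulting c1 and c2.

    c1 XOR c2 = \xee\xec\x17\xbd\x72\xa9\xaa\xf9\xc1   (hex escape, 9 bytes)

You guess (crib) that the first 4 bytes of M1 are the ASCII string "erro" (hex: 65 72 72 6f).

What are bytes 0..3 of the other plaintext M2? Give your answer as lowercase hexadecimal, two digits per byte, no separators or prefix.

8b9e65d2

Since c1 ⊕ c2 = M1 ⊕ M2, XORing with the guessed M1 bytes yields the corresponding M2 bytes: M2 = (c1 ⊕ c2) ⊕ M1.
238 XOR 101 = 139
236 XOR 114 = 158
 23 XOR 114 = 101
189 XOR 111 = 210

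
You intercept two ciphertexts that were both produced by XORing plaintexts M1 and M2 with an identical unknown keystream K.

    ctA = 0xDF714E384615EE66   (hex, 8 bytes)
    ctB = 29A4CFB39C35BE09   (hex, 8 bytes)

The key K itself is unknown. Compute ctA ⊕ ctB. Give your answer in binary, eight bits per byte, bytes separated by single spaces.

ctA ⊕ ctB = (M1 ⊕ K) ⊕ (M2 ⊕ K) = M1 ⊕ M2 — the shared key cancels under XOR.
df xor 29 = f6
71 xor a4 = d5
4e xor cf = 81
38 xor b3 = 8b
46 xor 9c = da
15 xor 35 = 20
ee xor be = 50
66 xor 09 = 6f

11110110 11010101 10000001 10001011 11011010 00100000 01010000 01101111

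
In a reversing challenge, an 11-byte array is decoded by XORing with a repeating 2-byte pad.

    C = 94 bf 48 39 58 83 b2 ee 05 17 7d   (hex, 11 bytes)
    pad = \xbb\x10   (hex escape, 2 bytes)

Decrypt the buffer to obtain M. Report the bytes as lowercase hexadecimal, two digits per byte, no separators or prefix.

The 2-byte key repeats, so the effective keystream is bb 10 bb 10 bb 10 bb 10 bb 10 bb.
byte 0: 94 ⊕ bb = 2f
byte 1: bf ⊕ 10 = af
byte 2: 48 ⊕ bb = f3
byte 3: 39 ⊕ 10 = 29
byte 4: 58 ⊕ bb = e3
byte 5: 83 ⊕ 10 = 93
byte 6: b2 ⊕ bb = 09
byte 7: ee ⊕ 10 = fe
byte 8: 05 ⊕ bb = be
byte 9: 17 ⊕ 10 = 07
byte 10: 7d ⊕ bb = c6

2faff329e39309febe07c6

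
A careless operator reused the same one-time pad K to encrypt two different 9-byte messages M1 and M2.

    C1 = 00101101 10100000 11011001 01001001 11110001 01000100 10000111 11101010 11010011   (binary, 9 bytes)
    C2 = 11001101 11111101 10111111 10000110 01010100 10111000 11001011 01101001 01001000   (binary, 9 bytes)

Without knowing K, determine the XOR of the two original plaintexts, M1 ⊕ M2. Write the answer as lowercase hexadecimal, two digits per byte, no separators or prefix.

e05d66cfa5fc4c839b

C1 ⊕ C2 = (M1 ⊕ K) ⊕ (M2 ⊕ K) = M1 ⊕ M2 — the shared key cancels under XOR.
2d XOR cd = e0
a0 XOR fd = 5d
d9 XOR bf = 66
49 XOR 86 = cf
f1 XOR 54 = a5
44 XOR b8 = fc
87 XOR cb = 4c
ea XOR 69 = 83
d3 XOR 48 = 9b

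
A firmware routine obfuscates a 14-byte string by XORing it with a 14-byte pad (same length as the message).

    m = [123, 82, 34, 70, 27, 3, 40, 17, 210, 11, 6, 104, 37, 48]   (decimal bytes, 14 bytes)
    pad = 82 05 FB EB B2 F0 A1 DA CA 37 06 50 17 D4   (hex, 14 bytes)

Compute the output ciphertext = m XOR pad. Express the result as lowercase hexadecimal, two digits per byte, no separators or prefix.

f957d9ada9f389cb183c003832e4

XOR is its own inverse, so applying the key byte-wise gives the result directly.
01111011 xor 10000010 = 11111001
01010010 xor 00000101 = 01010111
00100010 xor 11111011 = 11011001
01000110 xor 11101011 = 10101101
00011011 xor 10110010 = 10101001
00000011 xor 11110000 = 11110011
00101000 xor 10100001 = 10001001
00010001 xor 11011010 = 11001011
11010010 xor 11001010 = 00011000
00001011 xor 00110111 = 00111100
00000110 xor 00000110 = 00000000
01101000 xor 01010000 = 00111000
00100101 xor 00010111 = 00110010
00110000 xor 11010100 = 11100100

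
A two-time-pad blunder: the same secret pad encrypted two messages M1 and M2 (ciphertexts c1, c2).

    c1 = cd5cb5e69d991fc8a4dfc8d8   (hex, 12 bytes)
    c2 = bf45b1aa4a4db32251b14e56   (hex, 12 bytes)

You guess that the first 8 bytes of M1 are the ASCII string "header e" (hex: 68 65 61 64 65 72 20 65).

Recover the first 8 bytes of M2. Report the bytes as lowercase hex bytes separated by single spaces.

1a 7c 65 28 b2 a6 8c 8f

First, c1 ⊕ c2 = (M1 ⊕ K) ⊕ (M2 ⊕ K) = M1 ⊕ M2, so the key drops out. Then M2 = (M1 ⊕ M2) ⊕ M1 over the first 8 bytes.
byte 0: (cd ^ bf) ^ 68 = 72 ^ 68 = 1a
byte 1: (5c ^ 45) ^ 65 = 19 ^ 65 = 7c
byte 2: (b5 ^ b1) ^ 61 = 04 ^ 61 = 65
byte 3: (e6 ^ aa) ^ 64 = 4c ^ 64 = 28
byte 4: (9d ^ 4a) ^ 65 = d7 ^ 65 = b2
byte 5: (99 ^ 4d) ^ 72 = d4 ^ 72 = a6
byte 6: (1f ^ b3) ^ 20 = ac ^ 20 = 8c
byte 7: (c8 ^ 22) ^ 65 = ea ^ 65 = 8f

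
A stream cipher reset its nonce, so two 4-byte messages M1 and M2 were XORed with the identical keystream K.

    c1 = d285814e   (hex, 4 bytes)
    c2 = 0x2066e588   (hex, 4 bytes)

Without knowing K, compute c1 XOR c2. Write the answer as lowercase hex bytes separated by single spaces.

c1 ⊕ c2 = (M1 ⊕ K) ⊕ (M2 ⊕ K) = M1 ⊕ M2 — the shared key cancels under XOR.
d2 ⊕ 20 = f2
85 ⊕ 66 = e3
81 ⊕ e5 = 64
4e ⊕ 88 = c6

f2 e3 64 c6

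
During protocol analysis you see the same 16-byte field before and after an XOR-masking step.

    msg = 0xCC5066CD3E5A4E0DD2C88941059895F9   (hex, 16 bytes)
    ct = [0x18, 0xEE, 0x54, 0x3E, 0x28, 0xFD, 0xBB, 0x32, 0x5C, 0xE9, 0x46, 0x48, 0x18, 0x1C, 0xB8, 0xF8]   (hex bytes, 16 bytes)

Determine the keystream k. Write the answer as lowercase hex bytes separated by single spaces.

d4 be 32 f3 16 a7 f5 3f 8e 21 cf 09 1d 84 2d 01

Since ct = msg ⊕ k, XORing both sides with msg gives k = msg ⊕ ct.
cc xor 18 = d4
50 xor ee = be
66 xor 54 = 32
cd xor 3e = f3
3e xor 28 = 16
5a xor fd = a7
4e xor bb = f5
0d xor 32 = 3f
d2 xor 5c = 8e
c8 xor e9 = 21
89 xor 46 = cf
41 xor 48 = 09
05 xor 18 = 1d
98 xor 1c = 84
95 xor b8 = 2d
f9 xor f8 = 01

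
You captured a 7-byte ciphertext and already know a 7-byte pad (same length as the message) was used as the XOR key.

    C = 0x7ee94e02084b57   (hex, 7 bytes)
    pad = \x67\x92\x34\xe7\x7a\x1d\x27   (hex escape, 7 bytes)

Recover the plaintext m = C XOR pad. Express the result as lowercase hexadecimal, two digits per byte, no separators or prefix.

7e xor 67 = 19
e9 xor 92 = 7b
4e xor 34 = 7a
02 xor e7 = e5
08 xor 7a = 72
4b xor 1d = 56
57 xor 27 = 70

197b7ae5725670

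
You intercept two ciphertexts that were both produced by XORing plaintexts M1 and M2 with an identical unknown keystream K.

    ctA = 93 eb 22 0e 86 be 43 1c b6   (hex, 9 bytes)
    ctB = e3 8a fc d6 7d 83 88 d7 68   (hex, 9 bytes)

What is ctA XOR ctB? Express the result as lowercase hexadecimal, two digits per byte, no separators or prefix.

ctA ⊕ ctB = (M1 ⊕ K) ⊕ (M2 ⊕ K) = M1 ⊕ M2 — the shared key cancels under XOR.
147 ^ 227 = 112
235 ^ 138 =  97
 34 ^ 252 = 222
 14 ^ 214 = 216
134 ^ 125 = 251
190 ^ 131 =  61
 67 ^ 136 = 203
 28 ^ 215 = 203
182 ^ 104 = 222

7061ded8fb3dcbcbde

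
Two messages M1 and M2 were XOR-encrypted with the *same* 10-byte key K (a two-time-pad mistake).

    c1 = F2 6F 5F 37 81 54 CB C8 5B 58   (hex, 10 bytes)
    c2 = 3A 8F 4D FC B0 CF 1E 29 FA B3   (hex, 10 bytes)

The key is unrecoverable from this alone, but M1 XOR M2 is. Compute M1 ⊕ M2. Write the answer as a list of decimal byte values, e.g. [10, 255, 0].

[200, 224, 18, 203, 49, 155, 213, 225, 161, 235]

c1 ⊕ c2 = (M1 ⊕ K) ⊕ (M2 ⊕ K) = M1 ⊕ M2 — the shared key cancels under XOR.
f2 ^ 3a = c8
6f ^ 8f = e0
5f ^ 4d = 12
37 ^ fc = cb
81 ^ b0 = 31
54 ^ cf = 9b
cb ^ 1e = d5
c8 ^ 29 = e1
5b ^ fa = a1
58 ^ b3 = eb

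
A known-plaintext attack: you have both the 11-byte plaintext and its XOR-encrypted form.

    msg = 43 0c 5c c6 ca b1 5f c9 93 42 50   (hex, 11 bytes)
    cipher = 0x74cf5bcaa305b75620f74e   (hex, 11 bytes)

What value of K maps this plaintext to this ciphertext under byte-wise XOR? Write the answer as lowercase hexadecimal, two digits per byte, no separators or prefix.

Since cipher = msg ⊕ K, XORing both sides with msg gives K = msg ⊕ cipher.
byte 0: 43 ⊕ 74 = 37
byte 1: 0c ⊕ cf = c3
byte 2: 5c ⊕ 5b = 07
byte 3: c6 ⊕ ca = 0c
byte 4: ca ⊕ a3 = 69
byte 5: b1 ⊕ 05 = b4
byte 6: 5f ⊕ b7 = e8
byte 7: c9 ⊕ 56 = 9f
byte 8: 93 ⊕ 20 = b3
byte 9: 42 ⊕ f7 = b5
byte 10: 50 ⊕ 4e = 1e

37c3070c69b4e89fb3b51e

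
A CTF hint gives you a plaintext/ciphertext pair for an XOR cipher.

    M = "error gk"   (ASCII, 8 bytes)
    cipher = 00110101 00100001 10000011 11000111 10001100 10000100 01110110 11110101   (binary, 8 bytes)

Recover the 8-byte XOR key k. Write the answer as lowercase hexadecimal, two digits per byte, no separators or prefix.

5053f1a8fea4119e

Since cipher = M ⊕ k, XORing both sides with M gives k = M ⊕ cipher.
byte 0: 65 xor 35 = 50
byte 1: 72 xor 21 = 53
byte 2: 72 xor 83 = f1
byte 3: 6f xor c7 = a8
byte 4: 72 xor 8c = fe
byte 5: 20 xor 84 = a4
byte 6: 67 xor 76 = 11
byte 7: 6b xor f5 = 9e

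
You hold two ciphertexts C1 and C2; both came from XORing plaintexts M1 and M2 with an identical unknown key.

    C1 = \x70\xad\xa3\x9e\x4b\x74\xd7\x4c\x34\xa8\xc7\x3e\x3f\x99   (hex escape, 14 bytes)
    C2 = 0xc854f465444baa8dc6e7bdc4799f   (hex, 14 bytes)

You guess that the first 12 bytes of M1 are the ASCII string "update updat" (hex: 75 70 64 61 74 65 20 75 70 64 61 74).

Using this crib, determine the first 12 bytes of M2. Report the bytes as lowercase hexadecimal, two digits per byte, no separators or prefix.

cd89339a7b5a5db4822b1b8e

First, C1 ⊕ C2 = (M1 ⊕ K) ⊕ (M2 ⊕ K) = M1 ⊕ M2, so the key drops out. Then M2 = (M1 ⊕ M2) ⊕ M1 over the first 12 bytes.
byte 0: (70 XOR c8) XOR 75 = b8 XOR 75 = cd
byte 1: (ad XOR 54) XOR 70 = f9 XOR 70 = 89
byte 2: (a3 XOR f4) XOR 64 = 57 XOR 64 = 33
byte 3: (9e XOR 65) XOR 61 = fb XOR 61 = 9a
byte 4: (4b XOR 44) XOR 74 = 0f XOR 74 = 7b
byte 5: (74 XOR 4b) XOR 65 = 3f XOR 65 = 5a
byte 6: (d7 XOR aa) XOR 20 = 7d XOR 20 = 5d
byte 7: (4c XOR 8d) XOR 75 = c1 XOR 75 = b4
byte 8: (34 XOR c6) XOR 70 = f2 XOR 70 = 82
byte 9: (a8 XOR e7) XOR 64 = 4f XOR 64 = 2b
byte 10: (c7 XOR bd) XOR 61 = 7a XOR 61 = 1b
byte 11: (3e XOR c4) XOR 74 = fa XOR 74 = 8e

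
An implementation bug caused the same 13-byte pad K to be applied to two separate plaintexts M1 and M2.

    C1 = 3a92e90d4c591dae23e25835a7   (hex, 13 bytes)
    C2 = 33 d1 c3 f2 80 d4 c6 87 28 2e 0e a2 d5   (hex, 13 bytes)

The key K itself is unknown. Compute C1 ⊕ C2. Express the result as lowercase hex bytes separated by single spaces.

C1 ⊕ C2 = (M1 ⊕ K) ⊕ (M2 ⊕ K) = M1 ⊕ M2 — the shared key cancels under XOR.
 58 ^  51 =   9
146 ^ 209 =  67
233 ^ 195 =  42
 13 ^ 242 = 255
 76 ^ 128 = 204
 89 ^ 212 = 141
 29 ^ 198 = 219
174 ^ 135 =  41
 35 ^  40 =  11
226 ^  46 = 204
 88 ^  14 =  86
 53 ^ 162 = 151
167 ^ 213 = 114

09 43 2a ff cc 8d db 29 0b cc 56 97 72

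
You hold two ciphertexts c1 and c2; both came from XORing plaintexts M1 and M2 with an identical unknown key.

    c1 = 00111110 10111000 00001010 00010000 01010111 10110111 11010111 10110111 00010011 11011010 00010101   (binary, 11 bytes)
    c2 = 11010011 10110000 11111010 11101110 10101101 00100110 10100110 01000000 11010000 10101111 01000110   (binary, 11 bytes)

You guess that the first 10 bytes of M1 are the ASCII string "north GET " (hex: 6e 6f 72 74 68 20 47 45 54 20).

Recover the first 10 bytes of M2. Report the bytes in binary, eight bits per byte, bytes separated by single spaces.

First, c1 ⊕ c2 = (M1 ⊕ K) ⊕ (M2 ⊕ K) = M1 ⊕ M2, so the key drops out. Then M2 = (M1 ⊕ M2) ⊕ M1 over the first 10 bytes.
byte 0: (3e ^ d3) ^ 6e = ed ^ 6e = 83
byte 1: (b8 ^ b0) ^ 6f = 08 ^ 6f = 67
byte 2: (0a ^ fa) ^ 72 = f0 ^ 72 = 82
byte 3: (10 ^ ee) ^ 74 = fe ^ 74 = 8a
byte 4: (57 ^ ad) ^ 68 = fa ^ 68 = 92
byte 5: (b7 ^ 26) ^ 20 = 91 ^ 20 = b1
byte 6: (d7 ^ a6) ^ 47 = 71 ^ 47 = 36
byte 7: (b7 ^ 40) ^ 45 = f7 ^ 45 = b2
byte 8: (13 ^ d0) ^ 54 = c3 ^ 54 = 97
byte 9: (da ^ af) ^ 20 = 75 ^ 20 = 55

10000011 01100111 10000010 10001010 10010010 10110001 00110110 10110010 10010111 01010101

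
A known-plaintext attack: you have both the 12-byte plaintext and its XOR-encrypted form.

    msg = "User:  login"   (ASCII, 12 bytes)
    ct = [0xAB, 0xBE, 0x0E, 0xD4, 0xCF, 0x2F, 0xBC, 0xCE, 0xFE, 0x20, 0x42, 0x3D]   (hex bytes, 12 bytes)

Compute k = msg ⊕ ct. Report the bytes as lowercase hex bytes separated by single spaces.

Since ct = msg ⊕ k, XORing both sides with msg gives k = msg ⊕ ct.
 85 ⊕ 171 = 254
115 ⊕ 190 = 205
101 ⊕  14 = 107
114 ⊕ 212 = 166
 58 ⊕ 207 = 245
 32 ⊕  47 =  15
 32 ⊕ 188 = 156
108 ⊕ 206 = 162
111 ⊕ 254 = 145
103 ⊕  32 =  71
105 ⊕  66 =  43
110 ⊕  61 =  83

fe cd 6b a6 f5 0f 9c a2 91 47 2b 53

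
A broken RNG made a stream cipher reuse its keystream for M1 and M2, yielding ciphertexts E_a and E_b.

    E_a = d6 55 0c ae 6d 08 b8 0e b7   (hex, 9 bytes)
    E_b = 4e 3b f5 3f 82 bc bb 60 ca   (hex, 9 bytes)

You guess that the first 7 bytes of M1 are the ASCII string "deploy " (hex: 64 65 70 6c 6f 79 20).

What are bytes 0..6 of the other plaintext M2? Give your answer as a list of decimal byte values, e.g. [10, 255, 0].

First, E_a ⊕ E_b = (M1 ⊕ K) ⊕ (M2 ⊕ K) = M1 ⊕ M2, so the key drops out. Then M2 = (M1 ⊕ M2) ⊕ M1 over the first 7 bytes.
byte 0: (d6 XOR 4e) XOR 64 = 98 XOR 64 = fc
byte 1: (55 XOR 3b) XOR 65 = 6e XOR 65 = 0b
byte 2: (0c XOR f5) XOR 70 = f9 XOR 70 = 89
byte 3: (ae XOR 3f) XOR 6c = 91 XOR 6c = fd
byte 4: (6d XOR 82) XOR 6f = ef XOR 6f = 80
byte 5: (08 XOR bc) XOR 79 = b4 XOR 79 = cd
byte 6: (b8 XOR bb) XOR 20 = 03 XOR 20 = 23

[252, 11, 137, 253, 128, 205, 35]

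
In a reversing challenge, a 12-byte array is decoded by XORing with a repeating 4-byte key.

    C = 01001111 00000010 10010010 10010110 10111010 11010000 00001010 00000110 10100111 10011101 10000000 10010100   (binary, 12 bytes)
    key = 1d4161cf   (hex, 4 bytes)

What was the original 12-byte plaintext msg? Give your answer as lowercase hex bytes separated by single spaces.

The 4-byte key repeats, so the effective keystream is 1d 41 61 cf 1d 41 61 cf 1d 41 61 cf.
byte 0: 4f xor 1d = 52
byte 1: 02 xor 41 = 43
byte 2: 92 xor 61 = f3
byte 3: 96 xor cf = 59
byte 4: ba xor 1d = a7
byte 5: d0 xor 41 = 91
byte 6: 0a xor 61 = 6b
byte 7: 06 xor cf = c9
byte 8: a7 xor 1d = ba
byte 9: 9d xor 41 = dc
byte 10: 80 xor 61 = e1
byte 11: 94 xor cf = 5b

52 43 f3 59 a7 91 6b c9 ba dc e1 5b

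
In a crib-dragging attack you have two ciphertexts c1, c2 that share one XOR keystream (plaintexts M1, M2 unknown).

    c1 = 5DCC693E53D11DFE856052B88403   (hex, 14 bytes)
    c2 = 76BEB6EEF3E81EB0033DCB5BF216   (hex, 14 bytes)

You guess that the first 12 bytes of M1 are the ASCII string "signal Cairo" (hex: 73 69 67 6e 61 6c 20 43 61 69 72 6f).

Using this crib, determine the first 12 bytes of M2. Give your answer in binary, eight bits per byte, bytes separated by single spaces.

First, c1 ⊕ c2 = (M1 ⊕ K) ⊕ (M2 ⊕ K) = M1 ⊕ M2, so the key drops out. Then M2 = (M1 ⊕ M2) ⊕ M1 over the first 12 bytes.
byte 0: (5d ⊕ 76) ⊕ 73 = 2b ⊕ 73 = 58
byte 1: (cc ⊕ be) ⊕ 69 = 72 ⊕ 69 = 1b
byte 2: (69 ⊕ b6) ⊕ 67 = df ⊕ 67 = b8
byte 3: (3e ⊕ ee) ⊕ 6e = d0 ⊕ 6e = be
byte 4: (53 ⊕ f3) ⊕ 61 = a0 ⊕ 61 = c1
byte 5: (d1 ⊕ e8) ⊕ 6c = 39 ⊕ 6c = 55
byte 6: (1d ⊕ 1e) ⊕ 20 = 03 ⊕ 20 = 23
byte 7: (fe ⊕ b0) ⊕ 43 = 4e ⊕ 43 = 0d
byte 8: (85 ⊕ 03) ⊕ 61 = 86 ⊕ 61 = e7
byte 9: (60 ⊕ 3d) ⊕ 69 = 5d ⊕ 69 = 34
byte 10: (52 ⊕ cb) ⊕ 72 = 99 ⊕ 72 = eb
byte 11: (b8 ⊕ 5b) ⊕ 6f = e3 ⊕ 6f = 8c

01011000 00011011 10111000 10111110 11000001 01010101 00100011 00001101 11100111 00110100 11101011 10001100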